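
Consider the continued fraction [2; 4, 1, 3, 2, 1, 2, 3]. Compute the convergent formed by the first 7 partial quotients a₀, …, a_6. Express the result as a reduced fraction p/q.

Collapse the nested fraction from the inside out:
Start with 2.
1 + 1/(2/1) = 1 + 1/2 = 3/2
2 + 1/(3/2) = 2 + 2/3 = 8/3
3 + 1/(8/3) = 3 + 3/8 = 27/8
1 + 1/(27/8) = 1 + 8/27 = 35/27
4 + 1/(35/27) = 4 + 27/35 = 167/35
2 + 1/(167/35) = 2 + 35/167 = 369/167

369/167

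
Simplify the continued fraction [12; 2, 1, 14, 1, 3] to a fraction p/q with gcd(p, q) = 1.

2283/185

Start with 3.
1 + 1/(3/1) = 1 + 1/3 = 4/3
14 + 1/(4/3) = 14 + 3/4 = 59/4
1 + 1/(59/4) = 1 + 4/59 = 63/59
2 + 1/(63/59) = 2 + 59/63 = 185/63
12 + 1/(185/63) = 12 + 63/185 = 2283/185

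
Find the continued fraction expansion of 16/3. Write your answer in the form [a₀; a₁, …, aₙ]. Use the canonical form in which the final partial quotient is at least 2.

[5; 3]

Run the Euclidean algorithm, recording each quotient:
⌊16/3⌋ = 5, remainder 1
⌊3/1⌋ = 3, remainder 0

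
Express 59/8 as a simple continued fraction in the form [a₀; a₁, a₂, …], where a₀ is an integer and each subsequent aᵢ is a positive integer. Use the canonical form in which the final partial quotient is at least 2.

59 ÷ 8 → quotient 7, remainder 3
8 ÷ 3 → quotient 2, remainder 2
3 ÷ 2 → quotient 1, remainder 1
2 ÷ 1 → quotient 2, remainder 0

[7; 2, 1, 2]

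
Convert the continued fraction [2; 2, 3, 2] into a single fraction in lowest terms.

39/16

Build up convergents one term at a time:
a_0 = 2: 2/1
a_1 = 2: 5/2
a_2 = 3: 17/7
a_3 = 2: 39/16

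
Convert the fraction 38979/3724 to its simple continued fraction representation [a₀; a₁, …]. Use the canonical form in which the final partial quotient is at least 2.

[10; 2, 7, 14, 2, 8]

Run the Euclidean algorithm, recording each quotient:
38979 ÷ 3724 → quotient 10, remainder 1739
3724 ÷ 1739 → quotient 2, remainder 246
1739 ÷ 246 → quotient 7, remainder 17
246 ÷ 17 → quotient 14, remainder 8
17 ÷ 8 → quotient 2, remainder 1
8 ÷ 1 → quotient 8, remainder 0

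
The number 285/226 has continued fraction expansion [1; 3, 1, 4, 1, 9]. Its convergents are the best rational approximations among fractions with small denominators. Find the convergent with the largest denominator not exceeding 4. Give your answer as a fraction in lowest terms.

a_0 = 1: 1/1  (≤ bound)
a_1 = 3: 4/3  (≤ bound)
a_2 = 1: 5/4  (≤ bound)
a_3 = 4: 24/19  (> 4, stop)

5/4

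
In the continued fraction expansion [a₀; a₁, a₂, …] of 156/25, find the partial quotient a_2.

Repeatedly divide and take the remainder:
156 = 6·25 + 6, so a_0 = 6
25 = 4·6 + 1, so a_1 = 4
6 = 6·1 + 0, so a_2 = 6

6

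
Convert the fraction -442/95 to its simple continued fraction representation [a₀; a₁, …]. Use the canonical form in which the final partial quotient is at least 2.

⌊-442/95⌋ = -5, remainder 33
⌊95/33⌋ = 2, remainder 29
⌊33/29⌋ = 1, remainder 4
⌊29/4⌋ = 7, remainder 1
⌊4/1⌋ = 4, remainder 0

[-5; 2, 1, 7, 4]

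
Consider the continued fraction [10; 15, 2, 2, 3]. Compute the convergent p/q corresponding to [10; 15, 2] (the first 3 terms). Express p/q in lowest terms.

Collapse the nested fraction from the inside out:
Start with 2.
15 + 1/(2/1) = 15 + 1/2 = 31/2
10 + 1/(31/2) = 10 + 2/31 = 312/31

312/31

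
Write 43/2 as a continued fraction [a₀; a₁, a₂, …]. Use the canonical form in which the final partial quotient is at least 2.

[21; 2]

Repeatedly divide and take the remainder:
⌊43/2⌋ = 21, remainder 1
⌊2/1⌋ = 2, remainder 0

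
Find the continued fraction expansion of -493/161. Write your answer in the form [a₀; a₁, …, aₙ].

[-4; 1, 15, 10]

⌊-493/161⌋ = -4, remainder 151
⌊161/151⌋ = 1, remainder 10
⌊151/10⌋ = 15, remainder 1
⌊10/1⌋ = 10, remainder 0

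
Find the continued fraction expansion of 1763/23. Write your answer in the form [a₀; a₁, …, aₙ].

[76; 1, 1, 1, 7]

Repeatedly divide and take the remainder:
1763 = 76·23 + 15, so a_0 = 76
23 = 1·15 + 8, so a_1 = 1
15 = 1·8 + 7, so a_2 = 1
8 = 1·7 + 1, so a_3 = 1
7 = 7·1 + 0, so a_4 = 7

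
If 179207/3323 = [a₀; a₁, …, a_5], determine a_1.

Run the Euclidean algorithm, recording each quotient:
179207 = 53·3323 + 3088, so a_0 = 53
3323 = 1·3088 + 235, so a_1 = 1

1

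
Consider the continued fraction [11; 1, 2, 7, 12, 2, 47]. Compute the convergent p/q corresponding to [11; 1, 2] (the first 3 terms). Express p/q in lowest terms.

Start with 2.
1 + 1/(2/1) = 1 + 1/2 = 3/2
11 + 1/(3/2) = 11 + 2/3 = 35/3

35/3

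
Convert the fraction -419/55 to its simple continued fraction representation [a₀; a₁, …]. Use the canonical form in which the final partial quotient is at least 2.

-419 ÷ 55 → quotient -8, remainder 21
55 ÷ 21 → quotient 2, remainder 13
21 ÷ 13 → quotient 1, remainder 8
13 ÷ 8 → quotient 1, remainder 5
8 ÷ 5 → quotient 1, remainder 3
5 ÷ 3 → quotient 1, remainder 2
3 ÷ 2 → quotient 1, remainder 1
2 ÷ 1 → quotient 2, remainder 0

[-8; 2, 1, 1, 1, 1, 1, 2]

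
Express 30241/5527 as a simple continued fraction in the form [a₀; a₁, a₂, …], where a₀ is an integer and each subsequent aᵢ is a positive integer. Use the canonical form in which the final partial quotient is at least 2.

[5; 2, 8, 3, 1, 1, 1, 28]

Apply division with remainder until the remainder is 0:
30241 = 5·5527 + 2606, so a_0 = 5
5527 = 2·2606 + 315, so a_1 = 2
2606 = 8·315 + 86, so a_2 = 8
315 = 3·86 + 57, so a_3 = 3
86 = 1·57 + 29, so a_4 = 1
57 = 1·29 + 28, so a_5 = 1
29 = 1·28 + 1, so a_6 = 1
28 = 28·1 + 0, so a_7 = 28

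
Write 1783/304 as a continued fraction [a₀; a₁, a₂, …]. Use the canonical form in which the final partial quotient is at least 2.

[5; 1, 6, 2, 2, 2, 3]

1783 ÷ 304 → quotient 5, remainder 263
304 ÷ 263 → quotient 1, remainder 41
263 ÷ 41 → quotient 6, remainder 17
41 ÷ 17 → quotient 2, remainder 7
17 ÷ 7 → quotient 2, remainder 3
7 ÷ 3 → quotient 2, remainder 1
3 ÷ 1 → quotient 3, remainder 0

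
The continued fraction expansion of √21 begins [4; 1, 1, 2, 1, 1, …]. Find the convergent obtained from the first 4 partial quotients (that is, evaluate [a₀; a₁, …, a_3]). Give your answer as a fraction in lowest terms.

23/5

a_0 = 4: 4/1
a_1 = 1: 5/1
a_2 = 1: 9/2
a_3 = 2: 23/5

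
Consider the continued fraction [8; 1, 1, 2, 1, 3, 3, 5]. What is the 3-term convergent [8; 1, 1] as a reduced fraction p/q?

Compute successive convergents:
a_0 = 8: 8/1
a_1 = 1: 9/1
a_2 = 1: 17/2

17/2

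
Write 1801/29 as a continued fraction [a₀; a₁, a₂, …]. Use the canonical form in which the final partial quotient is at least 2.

⌊1801/29⌋ = 62, remainder 3
⌊29/3⌋ = 9, remainder 2
⌊3/2⌋ = 1, remainder 1
⌊2/1⌋ = 2, remainder 0

[62; 9, 1, 2]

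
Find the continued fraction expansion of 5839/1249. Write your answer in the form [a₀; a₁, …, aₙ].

[4; 1, 2, 13, 10, 3]

Run the Euclidean algorithm, recording each quotient:
5839 = 4·1249 + 843, so a_0 = 4
1249 = 1·843 + 406, so a_1 = 1
843 = 2·406 + 31, so a_2 = 2
406 = 13·31 + 3, so a_3 = 13
31 = 10·3 + 1, so a_4 = 10
3 = 3·1 + 0, so a_5 = 3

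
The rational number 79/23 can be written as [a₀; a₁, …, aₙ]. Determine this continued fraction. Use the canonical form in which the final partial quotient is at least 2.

79 = 3·23 + 10, so a_0 = 3
23 = 2·10 + 3, so a_1 = 2
10 = 3·3 + 1, so a_2 = 3
3 = 3·1 + 0, so a_3 = 3

[3; 2, 3, 3]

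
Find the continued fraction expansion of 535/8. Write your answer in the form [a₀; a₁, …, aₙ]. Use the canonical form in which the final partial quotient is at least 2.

[66; 1, 7]

535 = 66·8 + 7, so a_0 = 66
8 = 1·7 + 1, so a_1 = 1
7 = 7·1 + 0, so a_2 = 7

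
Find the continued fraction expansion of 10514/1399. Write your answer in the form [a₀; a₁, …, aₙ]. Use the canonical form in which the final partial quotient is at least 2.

Run the Euclidean algorithm, recording each quotient:
⌊10514/1399⌋ = 7, remainder 721
⌊1399/721⌋ = 1, remainder 678
⌊721/678⌋ = 1, remainder 43
⌊678/43⌋ = 15, remainder 33
⌊43/33⌋ = 1, remainder 10
⌊33/10⌋ = 3, remainder 3
⌊10/3⌋ = 3, remainder 1
⌊3/1⌋ = 3, remainder 0

[7; 1, 1, 15, 1, 3, 3, 3]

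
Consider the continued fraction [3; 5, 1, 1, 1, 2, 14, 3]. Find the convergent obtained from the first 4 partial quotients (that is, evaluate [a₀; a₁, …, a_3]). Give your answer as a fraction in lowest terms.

35/11

Starting at the tail and folding back:
Start with 1.
1 + 1/(1/1) = 1 + 1/1 = 2/1
5 + 1/(2/1) = 5 + 1/2 = 11/2
3 + 1/(11/2) = 3 + 2/11 = 35/11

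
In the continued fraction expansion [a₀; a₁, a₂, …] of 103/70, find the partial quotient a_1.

2

103 ÷ 70 → quotient 1, remainder 33
70 ÷ 33 → quotient 2, remainder 4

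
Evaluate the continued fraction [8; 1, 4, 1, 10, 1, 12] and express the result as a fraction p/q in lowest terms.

Work from the innermost term outward:
Start with 12.
1 + 1/(12/1) = 1 + 1/12 = 13/12
10 + 1/(13/12) = 10 + 12/13 = 142/13
1 + 1/(142/13) = 1 + 13/142 = 155/142
4 + 1/(155/142) = 4 + 142/155 = 762/155
1 + 1/(762/155) = 1 + 155/762 = 917/762
8 + 1/(917/762) = 8 + 762/917 = 8098/917

8098/917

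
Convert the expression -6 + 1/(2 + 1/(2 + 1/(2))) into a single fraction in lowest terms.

-67/12

Work from the innermost term outward:
Start with 2.
2 + 1/(2/1) = 2 + 1/2 = 5/2
2 + 1/(5/2) = 2 + 2/5 = 12/5
-6 + 1/(12/5) = -6 + 5/12 = -67/12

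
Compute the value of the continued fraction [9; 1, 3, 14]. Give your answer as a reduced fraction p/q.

Start with 14.
3 + 1/(14/1) = 3 + 1/14 = 43/14
1 + 1/(43/14) = 1 + 14/43 = 57/43
9 + 1/(57/43) = 9 + 43/57 = 556/57

556/57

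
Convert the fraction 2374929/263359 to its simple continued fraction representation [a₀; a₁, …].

[9; 56, 17, 2, 1, 44, 2]

Repeatedly divide and take the remainder:
2374929 = 9·263359 + 4698, so a_0 = 9
263359 = 56·4698 + 271, so a_1 = 56
4698 = 17·271 + 91, so a_2 = 17
271 = 2·91 + 89, so a_3 = 2
91 = 1·89 + 2, so a_4 = 1
89 = 44·2 + 1, so a_5 = 44
2 = 2·1 + 0, so a_6 = 2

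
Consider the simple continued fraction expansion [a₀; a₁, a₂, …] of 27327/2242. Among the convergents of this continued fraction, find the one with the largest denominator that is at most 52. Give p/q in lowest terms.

195/16

List convergents until the denominator exceeds the bound:
a_0 = 12: 12/1  (≤ bound)
a_1 = 5: 61/5  (≤ bound)
a_2 = 3: 195/16  (≤ bound)
a_3 = 3: 646/53  (> 52, stop)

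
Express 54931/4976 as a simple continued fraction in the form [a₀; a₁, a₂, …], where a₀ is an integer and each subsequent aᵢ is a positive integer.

[11; 25, 1, 1, 13, 2, 3]

54931 = 11·4976 + 195, so a_0 = 11
4976 = 25·195 + 101, so a_1 = 25
195 = 1·101 + 94, so a_2 = 1
101 = 1·94 + 7, so a_3 = 1
94 = 13·7 + 3, so a_4 = 13
7 = 2·3 + 1, so a_5 = 2
3 = 3·1 + 0, so a_6 = 3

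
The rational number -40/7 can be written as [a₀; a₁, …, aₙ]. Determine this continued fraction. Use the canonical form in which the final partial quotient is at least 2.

[-6; 3, 2]

Repeatedly divide and take the remainder:
⌊-40/7⌋ = -6, remainder 2
⌊7/2⌋ = 3, remainder 1
⌊2/1⌋ = 2, remainder 0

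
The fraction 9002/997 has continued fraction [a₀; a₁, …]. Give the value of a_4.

9002 ÷ 997 → quotient 9, remainder 29
997 ÷ 29 → quotient 34, remainder 11
29 ÷ 11 → quotient 2, remainder 7
11 ÷ 7 → quotient 1, remainder 4
7 ÷ 4 → quotient 1, remainder 3

1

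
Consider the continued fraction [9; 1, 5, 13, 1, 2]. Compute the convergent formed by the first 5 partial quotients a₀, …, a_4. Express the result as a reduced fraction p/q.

836/85

Start with 1.
13 + 1/(1/1) = 13 + 1/1 = 14/1
5 + 1/(14/1) = 5 + 1/14 = 71/14
1 + 1/(71/14) = 1 + 14/71 = 85/71
9 + 1/(85/71) = 9 + 71/85 = 836/85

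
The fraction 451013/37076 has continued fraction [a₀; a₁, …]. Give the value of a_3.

1

⌊451013/37076⌋ = 12, remainder 6101
⌊37076/6101⌋ = 6, remainder 470
⌊6101/470⌋ = 12, remainder 461
⌊470/461⌋ = 1, remainder 9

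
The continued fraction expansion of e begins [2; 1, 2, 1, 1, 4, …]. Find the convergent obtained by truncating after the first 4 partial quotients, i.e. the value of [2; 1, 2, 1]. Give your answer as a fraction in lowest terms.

11/4

Start with 1.
2 + 1/(1/1) = 2 + 1/1 = 3/1
1 + 1/(3/1) = 1 + 1/3 = 4/3
2 + 1/(4/3) = 2 + 3/4 = 11/4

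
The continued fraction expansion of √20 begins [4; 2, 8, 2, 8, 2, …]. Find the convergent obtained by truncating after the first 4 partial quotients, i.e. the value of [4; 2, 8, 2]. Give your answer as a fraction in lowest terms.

Start with 2.
8 + 1/(2/1) = 8 + 1/2 = 17/2
2 + 1/(17/2) = 2 + 2/17 = 36/17
4 + 1/(36/17) = 4 + 17/36 = 161/36

161/36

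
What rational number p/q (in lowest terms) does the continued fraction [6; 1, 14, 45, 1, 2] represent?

14269/2058

Collapse the nested fraction from the inside out:
Start with 2.
1 + 1/(2/1) = 1 + 1/2 = 3/2
45 + 1/(3/2) = 45 + 2/3 = 137/3
14 + 1/(137/3) = 14 + 3/137 = 1921/137
1 + 1/(1921/137) = 1 + 137/1921 = 2058/1921
6 + 1/(2058/1921) = 6 + 1921/2058 = 14269/2058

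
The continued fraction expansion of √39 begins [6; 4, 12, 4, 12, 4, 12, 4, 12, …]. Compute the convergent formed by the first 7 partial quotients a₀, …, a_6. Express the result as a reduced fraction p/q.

764394/122401

Collapse the nested fraction from the inside out:
Start with 12.
4 + 1/(12/1) = 4 + 1/12 = 49/12
12 + 1/(49/12) = 12 + 12/49 = 600/49
4 + 1/(600/49) = 4 + 49/600 = 2449/600
12 + 1/(2449/600) = 12 + 600/2449 = 29988/2449
4 + 1/(29988/2449) = 4 + 2449/29988 = 122401/29988
6 + 1/(122401/29988) = 6 + 29988/122401 = 764394/122401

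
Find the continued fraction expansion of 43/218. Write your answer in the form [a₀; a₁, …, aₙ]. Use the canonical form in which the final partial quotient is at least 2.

[0; 5, 14, 3]

Apply division with remainder until the remainder is 0:
43 ÷ 218 → quotient 0, remainder 43
218 ÷ 43 → quotient 5, remainder 3
43 ÷ 3 → quotient 14, remainder 1
3 ÷ 1 → quotient 3, remainder 0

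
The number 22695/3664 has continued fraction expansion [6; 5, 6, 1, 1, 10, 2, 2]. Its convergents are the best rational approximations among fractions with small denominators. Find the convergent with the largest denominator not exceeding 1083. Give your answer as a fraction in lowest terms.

List convergents until the denominator exceeds the bound:
a_0 = 6: 6/1  (≤ bound)
a_1 = 5: 31/5  (≤ bound)
a_2 = 6: 192/31  (≤ bound)
a_3 = 1: 223/36  (≤ bound)
a_4 = 1: 415/67  (≤ bound)
a_5 = 10: 4373/706  (≤ bound)
a_6 = 2: 9161/1479  (> 1083, stop)

4373/706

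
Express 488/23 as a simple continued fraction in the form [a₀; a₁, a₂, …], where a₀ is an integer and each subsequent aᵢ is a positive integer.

Run the Euclidean algorithm, recording each quotient:
488 ÷ 23 → quotient 21, remainder 5
23 ÷ 5 → quotient 4, remainder 3
5 ÷ 3 → quotient 1, remainder 2
3 ÷ 2 → quotient 1, remainder 1
2 ÷ 1 → quotient 2, remainder 0

[21; 4, 1, 1, 2]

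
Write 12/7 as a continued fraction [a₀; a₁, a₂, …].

[1; 1, 2, 2]

12 ÷ 7 → quotient 1, remainder 5
7 ÷ 5 → quotient 1, remainder 2
5 ÷ 2 → quotient 2, remainder 1
2 ÷ 1 → quotient 2, remainder 0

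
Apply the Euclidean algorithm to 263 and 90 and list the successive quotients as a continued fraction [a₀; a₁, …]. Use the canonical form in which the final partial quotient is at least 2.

263 = 2·90 + 83, so a_0 = 2
90 = 1·83 + 7, so a_1 = 1
83 = 11·7 + 6, so a_2 = 11
7 = 1·6 + 1, so a_3 = 1
6 = 6·1 + 0, so a_4 = 6

[2; 1, 11, 1, 6]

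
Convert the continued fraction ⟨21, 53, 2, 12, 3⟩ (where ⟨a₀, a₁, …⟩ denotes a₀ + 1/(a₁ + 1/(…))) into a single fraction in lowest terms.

a_0 = 21: 21/1
a_1 = 53: 1114/53
a_2 = 2: 2249/107
a_3 = 12: 28102/1337
a_4 = 3: 86555/4118

86555/4118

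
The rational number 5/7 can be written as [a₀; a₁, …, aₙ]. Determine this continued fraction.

[0; 1, 2, 2]

⌊5/7⌋ = 0, remainder 5
⌊7/5⌋ = 1, remainder 2
⌊5/2⌋ = 2, remainder 1
⌊2/1⌋ = 2, remainder 0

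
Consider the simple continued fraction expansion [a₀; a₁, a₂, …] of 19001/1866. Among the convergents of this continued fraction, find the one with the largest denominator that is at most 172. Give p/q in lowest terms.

List convergents until the denominator exceeds the bound:
a_0 = 10: 10/1  (≤ bound)
a_1 = 5: 51/5  (≤ bound)
a_2 = 2: 112/11  (≤ bound)
a_3 = 8: 947/93  (≤ bound)
a_4 = 2: 2006/197  (> 172, stop)

947/93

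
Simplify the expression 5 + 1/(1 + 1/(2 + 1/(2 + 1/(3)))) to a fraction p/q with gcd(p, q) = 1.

Compute successive convergents:
a_0 = 5: 5/1
a_1 = 1: 6/1
a_2 = 2: 17/3
a_3 = 2: 40/7
a_4 = 3: 137/24

137/24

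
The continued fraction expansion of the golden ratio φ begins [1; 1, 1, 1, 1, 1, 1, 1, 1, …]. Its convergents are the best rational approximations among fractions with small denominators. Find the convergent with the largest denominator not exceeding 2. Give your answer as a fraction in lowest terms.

List convergents until the denominator exceeds the bound:
a_0 = 1: 1/1  (≤ bound)
a_1 = 1: 2/1  (≤ bound)
a_2 = 1: 3/2  (≤ bound)
a_3 = 1: 5/3  (> 2, stop)

3/2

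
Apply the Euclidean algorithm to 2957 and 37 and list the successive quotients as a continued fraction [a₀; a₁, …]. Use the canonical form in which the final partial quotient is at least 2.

Run the Euclidean algorithm, recording each quotient:
⌊2957/37⌋ = 79, remainder 34
⌊37/34⌋ = 1, remainder 3
⌊34/3⌋ = 11, remainder 1
⌊3/1⌋ = 3, remainder 0

[79; 1, 11, 3]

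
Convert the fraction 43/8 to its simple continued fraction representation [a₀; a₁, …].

[5; 2, 1, 2]

Apply division with remainder until the remainder is 0:
⌊43/8⌋ = 5, remainder 3
⌊8/3⌋ = 2, remainder 2
⌊3/2⌋ = 1, remainder 1
⌊2/1⌋ = 2, remainder 0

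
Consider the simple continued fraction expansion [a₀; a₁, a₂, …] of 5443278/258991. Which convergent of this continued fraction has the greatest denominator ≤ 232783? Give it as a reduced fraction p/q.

2693003/128133

a_0 = 21: 21/1  (≤ bound)
a_1 = 57: 1198/57  (≤ bound)
a_2 = 1: 1219/58  (≤ bound)
a_3 = 46: 57272/2725  (≤ bound)
a_4 = 47: 2693003/128133  (≤ bound)
a_5 = 2: 5443278/258991  (> 232783, stop)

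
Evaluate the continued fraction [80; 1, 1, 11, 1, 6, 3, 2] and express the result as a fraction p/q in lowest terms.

Collapse the nested fraction from the inside out:
Start with 2.
3 + 1/(2/1) = 3 + 1/2 = 7/2
6 + 1/(7/2) = 6 + 2/7 = 44/7
1 + 1/(44/7) = 1 + 7/44 = 51/44
11 + 1/(51/44) = 11 + 44/51 = 605/51
1 + 1/(605/51) = 1 + 51/605 = 656/605
1 + 1/(656/605) = 1 + 605/656 = 1261/656
80 + 1/(1261/656) = 80 + 656/1261 = 101536/1261

101536/1261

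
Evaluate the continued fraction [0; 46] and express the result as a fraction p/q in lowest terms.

Starting at the tail and folding back:
Start with 46.
0 + 1/(46/1) = 0 + 1/46 = 1/46

1/46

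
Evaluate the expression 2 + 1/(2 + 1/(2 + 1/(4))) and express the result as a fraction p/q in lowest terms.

Compute successive convergents:
a_0 = 2: 2/1
a_1 = 2: 5/2
a_2 = 2: 12/5
a_3 = 4: 53/22

53/22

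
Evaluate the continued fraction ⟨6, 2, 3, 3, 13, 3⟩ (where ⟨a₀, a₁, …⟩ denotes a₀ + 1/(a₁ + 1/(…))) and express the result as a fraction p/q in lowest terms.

6055/941

a_0 = 6: 6/1
a_1 = 2: 13/2
a_2 = 3: 45/7
a_3 = 3: 148/23
a_4 = 13: 1969/306
a_5 = 3: 6055/941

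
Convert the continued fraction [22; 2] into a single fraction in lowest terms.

Starting at the tail and folding back:
Start with 2.
22 + 1/(2/1) = 22 + 1/2 = 45/2

45/2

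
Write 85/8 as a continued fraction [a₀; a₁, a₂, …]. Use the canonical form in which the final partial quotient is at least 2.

[10; 1, 1, 1, 2]

Run the Euclidean algorithm, recording each quotient:
85 = 10·8 + 5, so a_0 = 10
8 = 1·5 + 3, so a_1 = 1
5 = 1·3 + 2, so a_2 = 1
3 = 1·2 + 1, so a_3 = 1
2 = 2·1 + 0, so a_4 = 2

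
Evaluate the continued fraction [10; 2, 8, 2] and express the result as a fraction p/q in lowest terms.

a_0 = 10: 10/1
a_1 = 2: 21/2
a_2 = 8: 178/17
a_3 = 2: 377/36

377/36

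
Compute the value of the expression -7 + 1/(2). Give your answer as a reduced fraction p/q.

-13/2

Start with 2.
-7 + 1/(2/1) = -7 + 1/2 = -13/2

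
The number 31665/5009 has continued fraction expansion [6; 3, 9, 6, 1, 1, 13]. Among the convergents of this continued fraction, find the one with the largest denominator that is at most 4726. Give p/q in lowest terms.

2339/370

List convergents until the denominator exceeds the bound:
a_0 = 6: 6/1  (≤ bound)
a_1 = 3: 19/3  (≤ bound)
a_2 = 9: 177/28  (≤ bound)
a_3 = 6: 1081/171  (≤ bound)
a_4 = 1: 1258/199  (≤ bound)
a_5 = 1: 2339/370  (≤ bound)
a_6 = 13: 31665/5009  (> 4726, stop)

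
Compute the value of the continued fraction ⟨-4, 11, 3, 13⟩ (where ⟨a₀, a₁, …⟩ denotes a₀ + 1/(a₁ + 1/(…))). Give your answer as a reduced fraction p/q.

Use the convergent recurrence hₖ = aₖ·hₖ₋₁ + hₖ₋₂ (and likewise for the denominators kₖ):
a_0 = -4: -4/1
a_1 = 11: -43/11
a_2 = 3: -133/34
a_3 = 13: -1772/453

-1772/453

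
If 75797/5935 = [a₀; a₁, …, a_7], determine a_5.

75797 = 12·5935 + 4577, so a_0 = 12
5935 = 1·4577 + 1358, so a_1 = 1
4577 = 3·1358 + 503, so a_2 = 3
1358 = 2·503 + 352, so a_3 = 2
503 = 1·352 + 151, so a_4 = 1
352 = 2·151 + 50, so a_5 = 2

2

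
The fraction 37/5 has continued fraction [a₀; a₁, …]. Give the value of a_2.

Run the Euclidean algorithm, recording each quotient:
37 ÷ 5 → quotient 7, remainder 2
5 ÷ 2 → quotient 2, remainder 1
2 ÷ 1 → quotient 2, remainder 0

2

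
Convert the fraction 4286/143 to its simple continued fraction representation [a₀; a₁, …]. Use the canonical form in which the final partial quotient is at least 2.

[29; 1, 34, 1, 3]

4286 ÷ 143 → quotient 29, remainder 139
143 ÷ 139 → quotient 1, remainder 4
139 ÷ 4 → quotient 34, remainder 3
4 ÷ 3 → quotient 1, remainder 1
3 ÷ 1 → quotient 3, remainder 0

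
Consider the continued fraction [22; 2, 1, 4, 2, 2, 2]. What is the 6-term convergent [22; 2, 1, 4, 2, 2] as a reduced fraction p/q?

1699/76

a_0 = 22: 22/1
a_1 = 2: 45/2
a_2 = 1: 67/3
a_3 = 4: 313/14
a_4 = 2: 693/31
a_5 = 2: 1699/76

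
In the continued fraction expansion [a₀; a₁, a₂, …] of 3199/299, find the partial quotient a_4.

9

3199 ÷ 299 → quotient 10, remainder 209
299 ÷ 209 → quotient 1, remainder 90
209 ÷ 90 → quotient 2, remainder 29
90 ÷ 29 → quotient 3, remainder 3
29 ÷ 3 → quotient 9, remainder 2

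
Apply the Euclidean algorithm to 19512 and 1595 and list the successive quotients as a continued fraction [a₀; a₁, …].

[12; 4, 3, 2, 10, 5]

19512 = 12·1595 + 372, so a_0 = 12
1595 = 4·372 + 107, so a_1 = 4
372 = 3·107 + 51, so a_2 = 3
107 = 2·51 + 5, so a_3 = 2
51 = 10·5 + 1, so a_4 = 10
5 = 5·1 + 0, so a_5 = 5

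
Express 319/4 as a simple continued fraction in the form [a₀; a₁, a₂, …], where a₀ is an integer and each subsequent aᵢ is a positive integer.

Run the Euclidean algorithm, recording each quotient:
319 ÷ 4 → quotient 79, remainder 3
4 ÷ 3 → quotient 1, remainder 1
3 ÷ 1 → quotient 3, remainder 0

[79; 1, 3]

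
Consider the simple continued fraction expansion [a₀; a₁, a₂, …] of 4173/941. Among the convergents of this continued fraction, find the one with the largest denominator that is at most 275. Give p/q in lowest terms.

a_0 = 4: 4/1  (≤ bound)
a_1 = 2: 9/2  (≤ bound)
a_2 = 3: 31/7  (≤ bound)
a_3 = 3: 102/23  (≤ bound)
a_4 = 13: 1357/306  (> 275, stop)

102/23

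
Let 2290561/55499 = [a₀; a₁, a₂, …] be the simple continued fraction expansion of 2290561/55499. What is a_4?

13

Apply division with remainder until the remainder is 0:
2290561 ÷ 55499 → quotient 41, remainder 15102
55499 ÷ 15102 → quotient 3, remainder 10193
15102 ÷ 10193 → quotient 1, remainder 4909
10193 ÷ 4909 → quotient 2, remainder 375
4909 ÷ 375 → quotient 13, remainder 34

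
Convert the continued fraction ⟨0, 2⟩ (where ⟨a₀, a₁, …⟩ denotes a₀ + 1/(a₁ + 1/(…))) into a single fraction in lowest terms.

a_0 = 0: 0/1
a_1 = 2: 1/2

1/2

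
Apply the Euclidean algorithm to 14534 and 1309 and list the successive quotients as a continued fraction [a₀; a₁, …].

14534 ÷ 1309 → quotient 11, remainder 135
1309 ÷ 135 → quotient 9, remainder 94
135 ÷ 94 → quotient 1, remainder 41
94 ÷ 41 → quotient 2, remainder 12
41 ÷ 12 → quotient 3, remainder 5
12 ÷ 5 → quotient 2, remainder 2
5 ÷ 2 → quotient 2, remainder 1
2 ÷ 1 → quotient 2, remainder 0

[11; 9, 1, 2, 3, 2, 2, 2]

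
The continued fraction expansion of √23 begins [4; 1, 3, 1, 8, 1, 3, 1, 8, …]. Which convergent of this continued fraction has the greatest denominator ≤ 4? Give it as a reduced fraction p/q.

a_0 = 4: 4/1  (≤ bound)
a_1 = 1: 5/1  (≤ bound)
a_2 = 3: 19/4  (≤ bound)
a_3 = 1: 24/5  (> 4, stop)

19/4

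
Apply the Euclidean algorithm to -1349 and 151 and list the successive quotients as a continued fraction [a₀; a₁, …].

[-9; 15, 10]

Apply division with remainder until the remainder is 0:
-1349 ÷ 151 → quotient -9, remainder 10
151 ÷ 10 → quotient 15, remainder 1
10 ÷ 1 → quotient 10, remainder 0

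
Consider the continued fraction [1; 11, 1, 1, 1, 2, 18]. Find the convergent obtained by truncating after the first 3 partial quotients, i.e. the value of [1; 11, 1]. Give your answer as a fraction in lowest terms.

Start with 1.
11 + 1/(1/1) = 11 + 1/1 = 12/1
1 + 1/(12/1) = 1 + 1/12 = 13/12

13/12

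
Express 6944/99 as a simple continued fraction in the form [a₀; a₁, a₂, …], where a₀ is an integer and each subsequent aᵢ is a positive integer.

Run the Euclidean algorithm, recording each quotient:
⌊6944/99⌋ = 70, remainder 14
⌊99/14⌋ = 7, remainder 1
⌊14/1⌋ = 14, remainder 0

[70; 7, 14]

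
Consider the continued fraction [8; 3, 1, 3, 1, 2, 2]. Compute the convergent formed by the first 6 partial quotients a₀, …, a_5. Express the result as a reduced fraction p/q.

438/53

Build up convergents one term at a time:
a_0 = 8: 8/1
a_1 = 3: 25/3
a_2 = 1: 33/4
a_3 = 3: 124/15
a_4 = 1: 157/19
a_5 = 2: 438/53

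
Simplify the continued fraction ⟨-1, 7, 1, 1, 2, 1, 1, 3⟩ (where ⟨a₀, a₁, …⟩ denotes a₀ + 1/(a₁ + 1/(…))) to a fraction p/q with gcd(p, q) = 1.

-283/326

Use the convergent recurrence hₖ = aₖ·hₖ₋₁ + hₖ₋₂ (and likewise for the denominators kₖ):
a_0 = -1: -1/1
a_1 = 7: -6/7
a_2 = 1: -7/8
a_3 = 1: -13/15
a_4 = 2: -33/38
a_5 = 1: -46/53
a_6 = 1: -79/91
a_7 = 3: -283/326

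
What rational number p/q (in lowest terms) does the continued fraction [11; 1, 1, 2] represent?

58/5

a_0 = 11: 11/1
a_1 = 1: 12/1
a_2 = 1: 23/2
a_3 = 2: 58/5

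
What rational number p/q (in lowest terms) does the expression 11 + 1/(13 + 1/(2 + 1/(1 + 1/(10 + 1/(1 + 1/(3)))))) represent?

Compute successive convergents:
a_0 = 11: 11/1
a_1 = 13: 144/13
a_2 = 2: 299/27
a_3 = 1: 443/40
a_4 = 10: 4729/427
a_5 = 1: 5172/467
a_6 = 3: 20245/1828

20245/1828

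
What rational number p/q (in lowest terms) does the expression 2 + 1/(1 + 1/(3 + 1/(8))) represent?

91/33

a_0 = 2: 2/1
a_1 = 1: 3/1
a_2 = 3: 11/4
a_3 = 8: 91/33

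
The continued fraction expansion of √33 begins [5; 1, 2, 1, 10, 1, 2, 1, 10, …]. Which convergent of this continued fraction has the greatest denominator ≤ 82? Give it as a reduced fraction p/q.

List convergents until the denominator exceeds the bound:
a_0 = 5: 5/1  (≤ bound)
a_1 = 1: 6/1  (≤ bound)
a_2 = 2: 17/3  (≤ bound)
a_3 = 1: 23/4  (≤ bound)
a_4 = 10: 247/43  (≤ bound)
a_5 = 1: 270/47  (≤ bound)
a_6 = 2: 787/137  (> 82, stop)

270/47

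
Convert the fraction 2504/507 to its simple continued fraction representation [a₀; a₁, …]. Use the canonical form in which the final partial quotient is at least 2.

[4; 1, 15, 2, 1, 4, 2]

2504 = 4·507 + 476, so a_0 = 4
507 = 1·476 + 31, so a_1 = 1
476 = 15·31 + 11, so a_2 = 15
31 = 2·11 + 9, so a_3 = 2
11 = 1·9 + 2, so a_4 = 1
9 = 4·2 + 1, so a_5 = 4
2 = 2·1 + 0, so a_6 = 2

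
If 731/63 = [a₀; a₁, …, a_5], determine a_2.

1

⌊731/63⌋ = 11, remainder 38
⌊63/38⌋ = 1, remainder 25
⌊38/25⌋ = 1, remainder 13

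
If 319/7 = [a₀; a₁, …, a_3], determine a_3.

Repeatedly divide and take the remainder:
319 ÷ 7 → quotient 45, remainder 4
7 ÷ 4 → quotient 1, remainder 3
4 ÷ 3 → quotient 1, remainder 1
3 ÷ 1 → quotient 3, remainder 0

3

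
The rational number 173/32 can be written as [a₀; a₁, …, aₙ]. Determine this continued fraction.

[5; 2, 2, 6]

173 ÷ 32 → quotient 5, remainder 13
32 ÷ 13 → quotient 2, remainder 6
13 ÷ 6 → quotient 2, remainder 1
6 ÷ 1 → quotient 6, remainder 0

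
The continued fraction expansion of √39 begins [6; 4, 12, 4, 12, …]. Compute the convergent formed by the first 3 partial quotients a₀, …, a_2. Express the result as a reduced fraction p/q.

Start with 12.
4 + 1/(12/1) = 4 + 1/12 = 49/12
6 + 1/(49/12) = 6 + 12/49 = 306/49

306/49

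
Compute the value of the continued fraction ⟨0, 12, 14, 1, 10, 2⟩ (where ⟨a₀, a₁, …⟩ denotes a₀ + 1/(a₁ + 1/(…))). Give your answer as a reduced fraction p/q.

a_0 = 0: 0/1
a_1 = 12: 1/12
a_2 = 14: 14/169
a_3 = 1: 15/181
a_4 = 10: 164/1979
a_5 = 2: 343/4139

343/4139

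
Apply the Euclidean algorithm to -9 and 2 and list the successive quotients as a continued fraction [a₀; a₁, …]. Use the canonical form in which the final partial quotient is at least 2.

Run the Euclidean algorithm, recording each quotient:
-9 ÷ 2 → quotient -5, remainder 1
2 ÷ 1 → quotient 2, remainder 0

[-5; 2]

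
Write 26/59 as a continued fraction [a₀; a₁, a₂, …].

Repeatedly divide and take the remainder:
26 = 0·59 + 26, so a_0 = 0
59 = 2·26 + 7, so a_1 = 2
26 = 3·7 + 5, so a_2 = 3
7 = 1·5 + 2, so a_3 = 1
5 = 2·2 + 1, so a_4 = 2
2 = 2·1 + 0, so a_5 = 2

[0; 2, 3, 1, 2, 2]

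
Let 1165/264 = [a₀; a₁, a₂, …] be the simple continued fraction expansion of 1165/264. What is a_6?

2

⌊1165/264⌋ = 4, remainder 109
⌊264/109⌋ = 2, remainder 46
⌊109/46⌋ = 2, remainder 17
⌊46/17⌋ = 2, remainder 12
⌊17/12⌋ = 1, remainder 5
⌊12/5⌋ = 2, remainder 2
⌊5/2⌋ = 2, remainder 1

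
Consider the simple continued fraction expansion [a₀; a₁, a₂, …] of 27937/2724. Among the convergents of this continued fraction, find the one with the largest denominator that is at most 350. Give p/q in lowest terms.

441/43

List convergents until the denominator exceeds the bound:
a_0 = 10: 10/1  (≤ bound)
a_1 = 3: 31/3  (≤ bound)
a_2 = 1: 41/4  (≤ bound)
a_3 = 9: 400/39  (≤ bound)
a_4 = 1: 441/43  (≤ bound)
a_5 = 8: 3928/383  (> 350, stop)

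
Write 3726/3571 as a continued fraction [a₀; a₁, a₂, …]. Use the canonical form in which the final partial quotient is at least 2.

[1; 23, 25, 1, 5]

3726 ÷ 3571 → quotient 1, remainder 155
3571 ÷ 155 → quotient 23, remainder 6
155 ÷ 6 → quotient 25, remainder 5
6 ÷ 5 → quotient 1, remainder 1
5 ÷ 1 → quotient 5, remainder 0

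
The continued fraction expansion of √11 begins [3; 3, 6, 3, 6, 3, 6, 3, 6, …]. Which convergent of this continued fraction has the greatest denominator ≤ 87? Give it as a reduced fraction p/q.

199/60

a_0 = 3: 3/1  (≤ bound)
a_1 = 3: 10/3  (≤ bound)
a_2 = 6: 63/19  (≤ bound)
a_3 = 3: 199/60  (≤ bound)
a_4 = 6: 1257/379  (> 87, stop)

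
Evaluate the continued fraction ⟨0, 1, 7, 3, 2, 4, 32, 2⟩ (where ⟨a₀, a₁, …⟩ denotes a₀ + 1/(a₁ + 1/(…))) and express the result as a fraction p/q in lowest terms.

14792/16821

Start with 2.
32 + 1/(2/1) = 32 + 1/2 = 65/2
4 + 1/(65/2) = 4 + 2/65 = 262/65
2 + 1/(262/65) = 2 + 65/262 = 589/262
3 + 1/(589/262) = 3 + 262/589 = 2029/589
7 + 1/(2029/589) = 7 + 589/2029 = 14792/2029
1 + 1/(14792/2029) = 1 + 2029/14792 = 16821/14792
0 + 1/(16821/14792) = 0 + 14792/16821 = 14792/16821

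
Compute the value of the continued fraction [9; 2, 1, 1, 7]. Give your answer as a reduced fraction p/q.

Compute successive convergents:
a_0 = 9: 9/1
a_1 = 2: 19/2
a_2 = 1: 28/3
a_3 = 1: 47/5
a_4 = 7: 357/38

357/38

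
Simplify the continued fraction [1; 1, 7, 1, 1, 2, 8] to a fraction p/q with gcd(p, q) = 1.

Start with 8.
2 + 1/(8/1) = 2 + 1/8 = 17/8
1 + 1/(17/8) = 1 + 8/17 = 25/17
1 + 1/(25/17) = 1 + 17/25 = 42/25
7 + 1/(42/25) = 7 + 25/42 = 319/42
1 + 1/(319/42) = 1 + 42/319 = 361/319
1 + 1/(361/319) = 1 + 319/361 = 680/361

680/361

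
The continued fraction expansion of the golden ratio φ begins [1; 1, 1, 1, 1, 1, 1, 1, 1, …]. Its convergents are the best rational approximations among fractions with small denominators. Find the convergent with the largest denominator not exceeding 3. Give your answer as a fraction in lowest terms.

List convergents until the denominator exceeds the bound:
a_0 = 1: 1/1  (≤ bound)
a_1 = 1: 2/1  (≤ bound)
a_2 = 1: 3/2  (≤ bound)
a_3 = 1: 5/3  (≤ bound)
a_4 = 1: 8/5  (> 3, stop)

5/3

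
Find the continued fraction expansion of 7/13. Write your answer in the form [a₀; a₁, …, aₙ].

⌊7/13⌋ = 0, remainder 7
⌊13/7⌋ = 1, remainder 6
⌊7/6⌋ = 1, remainder 1
⌊6/1⌋ = 6, remainder 0

[0; 1, 1, 6]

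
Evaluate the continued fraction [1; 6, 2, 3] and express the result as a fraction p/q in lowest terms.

52/45

Build up convergents one term at a time:
a_0 = 1: 1/1
a_1 = 6: 7/6
a_2 = 2: 15/13
a_3 = 3: 52/45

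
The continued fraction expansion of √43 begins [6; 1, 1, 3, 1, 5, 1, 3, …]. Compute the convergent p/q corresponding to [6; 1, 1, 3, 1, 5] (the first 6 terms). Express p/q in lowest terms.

341/52

Work from the innermost term outward:
Start with 5.
1 + 1/(5/1) = 1 + 1/5 = 6/5
3 + 1/(6/5) = 3 + 5/6 = 23/6
1 + 1/(23/6) = 1 + 6/23 = 29/23
1 + 1/(29/23) = 1 + 23/29 = 52/29
6 + 1/(52/29) = 6 + 29/52 = 341/52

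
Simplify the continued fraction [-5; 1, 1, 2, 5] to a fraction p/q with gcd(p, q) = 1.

-119/27

Starting at the tail and folding back:
Start with 5.
2 + 1/(5/1) = 2 + 1/5 = 11/5
1 + 1/(11/5) = 1 + 5/11 = 16/11
1 + 1/(16/11) = 1 + 11/16 = 27/16
-5 + 1/(27/16) = -5 + 16/27 = -119/27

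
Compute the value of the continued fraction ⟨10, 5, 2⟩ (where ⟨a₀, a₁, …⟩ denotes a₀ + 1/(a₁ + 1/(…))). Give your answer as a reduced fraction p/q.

112/11

Start with 2.
5 + 1/(2/1) = 5 + 1/2 = 11/2
10 + 1/(11/2) = 10 + 2/11 = 112/11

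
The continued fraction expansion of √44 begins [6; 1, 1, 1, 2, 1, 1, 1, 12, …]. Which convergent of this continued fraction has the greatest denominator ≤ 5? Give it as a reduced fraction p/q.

a_0 = 6: 6/1  (≤ bound)
a_1 = 1: 7/1  (≤ bound)
a_2 = 1: 13/2  (≤ bound)
a_3 = 1: 20/3  (≤ bound)
a_4 = 2: 53/8  (> 5, stop)

20/3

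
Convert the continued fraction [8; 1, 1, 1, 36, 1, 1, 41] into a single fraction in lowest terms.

80191/9256

Start with 41.
1 + 1/(41/1) = 1 + 1/41 = 42/41
1 + 1/(42/41) = 1 + 41/42 = 83/42
36 + 1/(83/42) = 36 + 42/83 = 3030/83
1 + 1/(3030/83) = 1 + 83/3030 = 3113/3030
1 + 1/(3113/3030) = 1 + 3030/3113 = 6143/3113
1 + 1/(6143/3113) = 1 + 3113/6143 = 9256/6143
8 + 1/(9256/6143) = 8 + 6143/9256 = 80191/9256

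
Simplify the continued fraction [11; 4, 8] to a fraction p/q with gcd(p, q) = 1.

Build up convergents one term at a time:
a_0 = 11: 11/1
a_1 = 4: 45/4
a_2 = 8: 371/33

371/33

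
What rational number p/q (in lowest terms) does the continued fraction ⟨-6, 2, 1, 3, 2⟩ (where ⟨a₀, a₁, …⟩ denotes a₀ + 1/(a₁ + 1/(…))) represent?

Use the convergent recurrence hₖ = aₖ·hₖ₋₁ + hₖ₋₂ (and likewise for the denominators kₖ):
a_0 = -6: -6/1
a_1 = 2: -11/2
a_2 = 1: -17/3
a_3 = 3: -62/11
a_4 = 2: -141/25

-141/25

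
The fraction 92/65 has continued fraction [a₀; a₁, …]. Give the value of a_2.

Apply division with remainder until the remainder is 0:
⌊92/65⌋ = 1, remainder 27
⌊65/27⌋ = 2, remainder 11
⌊27/11⌋ = 2, remainder 5

2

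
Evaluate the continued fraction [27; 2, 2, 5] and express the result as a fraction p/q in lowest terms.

740/27

a_0 = 27: 27/1
a_1 = 2: 55/2
a_2 = 2: 137/5
a_3 = 5: 740/27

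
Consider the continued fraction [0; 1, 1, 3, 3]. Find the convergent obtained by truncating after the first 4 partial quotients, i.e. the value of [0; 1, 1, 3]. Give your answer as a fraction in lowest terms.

Start with 3.
1 + 1/(3/1) = 1 + 1/3 = 4/3
1 + 1/(4/3) = 1 + 3/4 = 7/4
0 + 1/(7/4) = 0 + 4/7 = 4/7

4/7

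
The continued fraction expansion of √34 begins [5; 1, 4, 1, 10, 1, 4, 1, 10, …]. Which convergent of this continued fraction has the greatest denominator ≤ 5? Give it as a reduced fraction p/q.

29/5

a_0 = 5: 5/1  (≤ bound)
a_1 = 1: 6/1  (≤ bound)
a_2 = 4: 29/5  (≤ bound)
a_3 = 1: 35/6  (> 5, stop)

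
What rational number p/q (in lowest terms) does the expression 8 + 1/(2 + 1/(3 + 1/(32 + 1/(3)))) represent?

5774/685

a_0 = 8: 8/1
a_1 = 2: 17/2
a_2 = 3: 59/7
a_3 = 32: 1905/226
a_4 = 3: 5774/685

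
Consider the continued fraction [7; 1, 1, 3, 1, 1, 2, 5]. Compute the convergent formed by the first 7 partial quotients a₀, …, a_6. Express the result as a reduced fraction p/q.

310/41

Work from the innermost term outward:
Start with 2.
1 + 1/(2/1) = 1 + 1/2 = 3/2
1 + 1/(3/2) = 1 + 2/3 = 5/3
3 + 1/(5/3) = 3 + 3/5 = 18/5
1 + 1/(18/5) = 1 + 5/18 = 23/18
1 + 1/(23/18) = 1 + 18/23 = 41/23
7 + 1/(41/23) = 7 + 23/41 = 310/41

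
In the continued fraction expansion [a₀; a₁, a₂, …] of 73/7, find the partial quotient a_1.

Apply division with remainder until the remainder is 0:
73 ÷ 7 → quotient 10, remainder 3
7 ÷ 3 → quotient 2, remainder 1

2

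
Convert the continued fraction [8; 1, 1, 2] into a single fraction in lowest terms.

43/5

a_0 = 8: 8/1
a_1 = 1: 9/1
a_2 = 1: 17/2
a_3 = 2: 43/5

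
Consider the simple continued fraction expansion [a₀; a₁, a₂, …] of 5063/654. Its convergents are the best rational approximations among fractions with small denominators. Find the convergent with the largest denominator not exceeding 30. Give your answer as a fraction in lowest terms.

a_0 = 7: 7/1  (≤ bound)
a_1 = 1: 8/1  (≤ bound)
a_2 = 2: 23/3  (≤ bound)
a_3 = 1: 31/4  (≤ bound)
a_4 = 6: 209/27  (≤ bound)
a_5 = 1: 240/31  (> 30, stop)

209/27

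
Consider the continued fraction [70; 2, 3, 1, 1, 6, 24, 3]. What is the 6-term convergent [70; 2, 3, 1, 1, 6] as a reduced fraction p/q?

Start with 6.
1 + 1/(6/1) = 1 + 1/6 = 7/6
1 + 1/(7/6) = 1 + 6/7 = 13/7
3 + 1/(13/7) = 3 + 7/13 = 46/13
2 + 1/(46/13) = 2 + 13/46 = 105/46
70 + 1/(105/46) = 70 + 46/105 = 7396/105

7396/105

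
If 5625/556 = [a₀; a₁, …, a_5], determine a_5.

7

⌊5625/556⌋ = 10, remainder 65
⌊556/65⌋ = 8, remainder 36
⌊65/36⌋ = 1, remainder 29
⌊36/29⌋ = 1, remainder 7
⌊29/7⌋ = 4, remainder 1
⌊7/1⌋ = 7, remainder 0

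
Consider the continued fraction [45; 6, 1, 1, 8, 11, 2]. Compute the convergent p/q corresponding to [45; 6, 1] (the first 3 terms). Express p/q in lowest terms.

316/7

Start with 1.
6 + 1/(1/1) = 6 + 1/1 = 7/1
45 + 1/(7/1) = 45 + 1/7 = 316/7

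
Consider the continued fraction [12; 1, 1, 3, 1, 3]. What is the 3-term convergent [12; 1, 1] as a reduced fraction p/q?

Starting at the tail and folding back:
Start with 1.
1 + 1/(1/1) = 1 + 1/1 = 2/1
12 + 1/(2/1) = 12 + 1/2 = 25/2

25/2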